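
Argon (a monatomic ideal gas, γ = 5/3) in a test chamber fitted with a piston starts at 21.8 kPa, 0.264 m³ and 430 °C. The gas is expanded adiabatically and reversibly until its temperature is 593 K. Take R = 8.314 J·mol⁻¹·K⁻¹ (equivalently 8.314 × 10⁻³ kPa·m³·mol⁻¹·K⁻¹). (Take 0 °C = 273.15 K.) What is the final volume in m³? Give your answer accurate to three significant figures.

Convert: T₁ = 703.1 K.
Reversible adiabatic, γ = 5/3: P₂ = P₁·(T₂/T₁)^(γ/(γ−1)) = 14.24 kPa; V₂ = V₁·(T₁/T₂)^(1/(γ−1)) = 0.3409 m³.

V₂ ≈ 0.341 m³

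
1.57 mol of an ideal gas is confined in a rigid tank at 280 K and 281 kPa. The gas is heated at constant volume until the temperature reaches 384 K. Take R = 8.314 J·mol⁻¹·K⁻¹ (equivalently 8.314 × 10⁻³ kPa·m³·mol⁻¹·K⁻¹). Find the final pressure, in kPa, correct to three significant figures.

From PV = nRT: V₁ = nRT₁/P₁ = 0.01301 m³.
Isochoric, so P/T is constant: V₂ = V₁; P₂ = P₁·(T₂/T₁) = 385.4 kPa.

P₂ ≈ 385 kPa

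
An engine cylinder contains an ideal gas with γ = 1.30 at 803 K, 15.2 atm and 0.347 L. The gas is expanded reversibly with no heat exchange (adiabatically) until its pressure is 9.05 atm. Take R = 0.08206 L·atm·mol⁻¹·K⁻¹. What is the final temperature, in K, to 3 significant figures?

T₂ ≈ 712 K

Reversible adiabatic, γ = 1.30: T₂ = T₁·(P₂/P₁)^((γ−1)/γ) = 712.4 K; V₂ = V₁·(P₁/P₂)^(1/γ) = 0.5171 L.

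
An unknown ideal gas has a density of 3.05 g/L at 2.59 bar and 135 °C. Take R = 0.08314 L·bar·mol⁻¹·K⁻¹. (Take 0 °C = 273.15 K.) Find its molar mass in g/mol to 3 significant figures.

ρ = PM/(RT) ⇒ M = ρRT/P = (3.05 × 0.08314 × 408.1) / 2.59

M ≈ 40.0 g/mol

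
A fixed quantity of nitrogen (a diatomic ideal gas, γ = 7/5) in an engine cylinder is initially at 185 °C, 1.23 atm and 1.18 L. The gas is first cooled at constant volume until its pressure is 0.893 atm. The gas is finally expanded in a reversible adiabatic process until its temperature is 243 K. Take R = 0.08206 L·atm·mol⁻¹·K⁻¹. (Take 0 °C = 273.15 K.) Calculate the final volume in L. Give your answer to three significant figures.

V₃ ≈ 2.59 L

Convert: T₁ = 458.1 K.
V constant ⇒ P ∝ T: V₂ = V₁; T₂ = T₁·(P₂/P₁) = 332.6 K.
Reversible adiabatic, γ = 7/5: P₃ = P₂·(T₃/T₂)^(γ/(γ−1)) = 0.2976 atm; V₃ = V₂·(T₂/T₃)^(1/(γ−1)) = 2.587 L.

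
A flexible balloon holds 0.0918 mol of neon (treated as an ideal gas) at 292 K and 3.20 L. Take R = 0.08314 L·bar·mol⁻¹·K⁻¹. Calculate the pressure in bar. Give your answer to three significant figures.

P ≈ 0.696 bar

PV = nRT ⇒ P = nRT/V = (0.0918 × 0.08314 × 292) / 3.20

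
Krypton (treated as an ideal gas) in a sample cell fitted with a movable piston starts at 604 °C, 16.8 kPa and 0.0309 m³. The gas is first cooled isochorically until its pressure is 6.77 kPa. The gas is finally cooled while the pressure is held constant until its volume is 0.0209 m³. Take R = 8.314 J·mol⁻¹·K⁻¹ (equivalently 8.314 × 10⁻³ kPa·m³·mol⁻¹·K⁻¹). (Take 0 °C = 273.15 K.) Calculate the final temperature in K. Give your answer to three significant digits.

Convert: T₁ = 877.1 K.
V constant ⇒ P ∝ T: V₂ = V₁; T₂ = T₁·(P₂/P₁) = 353.5 K.
P constant ⇒ V ∝ T: P₃ = P₂; T₃ = T₂·(V₃/V₂) = 239.1 K.

T₃ ≈ 239 K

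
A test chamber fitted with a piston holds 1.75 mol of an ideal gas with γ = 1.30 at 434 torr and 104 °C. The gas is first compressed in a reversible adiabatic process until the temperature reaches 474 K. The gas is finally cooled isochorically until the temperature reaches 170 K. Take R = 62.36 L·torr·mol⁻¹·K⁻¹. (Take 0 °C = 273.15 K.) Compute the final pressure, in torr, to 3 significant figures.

Convert: T₁ = 377.1 K.
From PV = nRT: V₁ = nRT₁/P₁ = 94.83 L.
Adiabatic (γ = 1.30), T V^(γ−1) and P V^γ constant: P₂ = P₁·(T₂/T₁)^(γ/(γ−1)) = 1169 torr; V₂ = V₁·(T₁/T₂)^(1/(γ−1)) = 44.27 L.
Isochoric, so P/T is constant: V₃ = V₂; P₃ = P₂·(T₃/T₂) = 419.1 torr.

P₃ ≈ 419 torr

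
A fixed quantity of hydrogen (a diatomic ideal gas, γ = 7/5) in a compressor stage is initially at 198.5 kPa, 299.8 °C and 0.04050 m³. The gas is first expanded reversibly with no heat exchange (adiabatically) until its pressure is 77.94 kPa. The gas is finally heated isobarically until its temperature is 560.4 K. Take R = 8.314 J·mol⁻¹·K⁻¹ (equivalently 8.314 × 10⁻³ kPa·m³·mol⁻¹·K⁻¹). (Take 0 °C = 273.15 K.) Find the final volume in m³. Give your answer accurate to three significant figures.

V₃ ≈ 0.101 m³

Convert: T₁ = 573.0 K.
Adiabatic (γ = 7/5), T V^(γ−1) and P V^γ constant: T₂ = T₁·(P₂/P₁)^((γ−1)/γ) = 438.6 K; V₂ = V₁·(P₁/P₂)^(1/γ) = 0.07897 m³.
Isobaric, so V/T is constant: P₃ = P₂; V₃ = V₂·(T₃/T₂) = 0.1009 m³.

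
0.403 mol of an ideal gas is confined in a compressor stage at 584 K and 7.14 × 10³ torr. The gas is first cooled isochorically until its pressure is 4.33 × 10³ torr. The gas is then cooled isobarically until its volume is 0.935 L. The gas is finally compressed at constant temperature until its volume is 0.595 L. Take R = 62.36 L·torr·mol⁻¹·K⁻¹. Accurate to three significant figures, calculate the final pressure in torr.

From PV = nRT: V₁ = nRT₁/P₁ = 2.056 L.
Isochoric, so P/T is constant: V₂ = V₁; T₂ = T₁·(P₂/P₁) = 354.2 K.
P constant ⇒ V ∝ T: P₃ = P₂; T₃ = T₂·(V₃/V₂) = 161.1 K.
T constant ⇒ Boyle's law P V = const: T₄ = T₃; P₄ = P₃·(V₃/V₄) = 6804 torr.

P₄ ≈ 6.80e+03 torr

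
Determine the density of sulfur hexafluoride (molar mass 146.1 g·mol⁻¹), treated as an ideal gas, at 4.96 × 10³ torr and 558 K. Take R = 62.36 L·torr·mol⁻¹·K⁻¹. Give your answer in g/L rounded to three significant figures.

ρ = PM/(RT) = (4.96e+03 × 146.1) / (62.36 × 558.0)

ρ ≈ 20.8 g/L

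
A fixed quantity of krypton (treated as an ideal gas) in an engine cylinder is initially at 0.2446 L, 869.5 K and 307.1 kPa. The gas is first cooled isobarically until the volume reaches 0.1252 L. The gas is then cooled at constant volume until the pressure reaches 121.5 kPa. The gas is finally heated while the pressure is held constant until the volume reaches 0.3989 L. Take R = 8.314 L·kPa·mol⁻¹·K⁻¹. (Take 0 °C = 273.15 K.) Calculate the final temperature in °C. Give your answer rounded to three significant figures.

P constant ⇒ V ∝ T: P₂ = P₁; T₂ = T₁·(V₂/V₁) = 445.1 K.
V constant ⇒ P ∝ T: V₃ = V₂; T₃ = T₂·(P₃/P₂) = 176.1 K.
P constant ⇒ V ∝ T: P₄ = P₃; T₄ = T₃·(V₄/V₃) = 561.0 K.

T₄ ≈ 288 °C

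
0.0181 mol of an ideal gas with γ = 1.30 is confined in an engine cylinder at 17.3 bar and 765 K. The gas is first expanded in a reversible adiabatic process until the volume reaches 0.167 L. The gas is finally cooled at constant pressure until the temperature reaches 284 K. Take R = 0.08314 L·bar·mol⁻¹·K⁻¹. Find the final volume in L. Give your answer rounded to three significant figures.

From PV = nRT: V₁ = nRT₁/P₁ = 0.06654 L.
Reversible adiabatic, γ = 1.30: T₂ = T₁·(V₁/V₂)^(γ−1) = 580.5 K; P₂ = P₁·(V₁/V₂)^γ = 5.231 bar.
P constant ⇒ V ∝ T: P₃ = P₂; V₃ = V₂·(T₃/T₂) = 0.08171 L.

V₃ ≈ 0.0817 L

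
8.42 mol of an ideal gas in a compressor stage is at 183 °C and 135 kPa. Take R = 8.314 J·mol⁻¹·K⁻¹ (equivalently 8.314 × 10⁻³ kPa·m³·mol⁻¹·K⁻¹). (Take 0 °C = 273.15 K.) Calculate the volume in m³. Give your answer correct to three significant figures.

V ≈ 0.237 m³

Convert: T = 456.15 K.
PV = nRT ⇒ V = nRT/P = (8.42 × 8.314 × 10⁻³ × 456.15) / 135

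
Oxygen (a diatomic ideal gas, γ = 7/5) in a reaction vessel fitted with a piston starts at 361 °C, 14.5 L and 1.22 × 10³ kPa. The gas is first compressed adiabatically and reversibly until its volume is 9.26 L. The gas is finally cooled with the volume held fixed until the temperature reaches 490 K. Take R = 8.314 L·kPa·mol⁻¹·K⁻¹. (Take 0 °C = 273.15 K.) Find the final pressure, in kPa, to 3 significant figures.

P₃ ≈ 1.48e+03 kPa

Convert: T₁ = 634.1 K.
Adiabatic (γ = 7/5), T V^(γ−1) and P V^γ constant: T₂ = T₁·(V₁/V₂)^(γ−1) = 758.7 K; P₂ = P₁·(V₁/V₂)^γ = 2286 kPa.
Isochoric, so P/T is constant: V₃ = V₂; P₃ = P₂·(T₃/T₂) = 1476 kPa.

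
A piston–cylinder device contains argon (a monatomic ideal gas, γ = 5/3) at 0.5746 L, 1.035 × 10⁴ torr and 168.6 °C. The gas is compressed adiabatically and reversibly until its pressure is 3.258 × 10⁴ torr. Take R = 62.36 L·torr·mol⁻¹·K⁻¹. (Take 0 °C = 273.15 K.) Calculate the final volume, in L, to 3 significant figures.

V₂ ≈ 0.289 L

Convert: T₁ = 441.8 K.
Reversible adiabatic, γ = 5/3: T₂ = T₁·(P₂/P₁)^((γ−1)/γ) = 698.8 K; V₂ = V₁·(P₁/P₂)^(1/γ) = 0.2888 L.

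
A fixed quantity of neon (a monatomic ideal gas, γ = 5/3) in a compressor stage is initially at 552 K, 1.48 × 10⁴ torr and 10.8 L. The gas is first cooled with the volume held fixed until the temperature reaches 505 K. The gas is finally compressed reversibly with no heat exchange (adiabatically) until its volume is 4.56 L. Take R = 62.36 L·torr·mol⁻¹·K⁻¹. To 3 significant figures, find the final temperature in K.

T₃ ≈ 897 K

V constant ⇒ P ∝ T: V₂ = V₁; P₂ = P₁·(T₂/T₁) = 1.354e+04 torr.
Adiabatic (γ = 5/3), T V^(γ−1) and P V^γ constant: T₃ = T₂·(V₂/V₃)^(γ−1) = 897.3 K; P₃ = P₂·(V₂/V₃)^γ = 5.698e+04 torr.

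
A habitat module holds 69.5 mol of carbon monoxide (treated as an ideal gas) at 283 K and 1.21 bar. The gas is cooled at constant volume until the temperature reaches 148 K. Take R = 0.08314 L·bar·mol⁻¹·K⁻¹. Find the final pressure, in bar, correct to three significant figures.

P₂ ≈ 0.633 bar

From PV = nRT: V₁ = nRT₁/P₁ = 1351 L.
V constant ⇒ P ∝ T: V₂ = V₁; P₂ = P₁·(T₂/T₁) = 0.6328 bar.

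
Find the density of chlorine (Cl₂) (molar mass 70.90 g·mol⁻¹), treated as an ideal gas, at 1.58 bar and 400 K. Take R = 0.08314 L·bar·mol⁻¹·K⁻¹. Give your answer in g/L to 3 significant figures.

ρ ≈ 3.37 g/L

ρ = PM/(RT) = (1.58 × 70.90) / (0.08314 × 400.0)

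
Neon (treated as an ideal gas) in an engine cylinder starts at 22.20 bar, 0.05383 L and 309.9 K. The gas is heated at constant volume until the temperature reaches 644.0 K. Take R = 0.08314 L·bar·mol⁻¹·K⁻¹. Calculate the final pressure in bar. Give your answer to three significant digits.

Isochoric, so P/T is constant: V₂ = V₁; P₂ = P₁·(T₂/T₁) = 46.13 bar.

P₂ ≈ 46.1 bar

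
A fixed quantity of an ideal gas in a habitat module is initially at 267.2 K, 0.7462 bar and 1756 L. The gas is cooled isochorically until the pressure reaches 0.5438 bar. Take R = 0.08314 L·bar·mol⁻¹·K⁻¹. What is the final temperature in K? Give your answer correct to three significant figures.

T₂ ≈ 195 K

V constant ⇒ P ∝ T: V₂ = V₁; T₂ = T₁·(P₂/P₁) = 194.7 K.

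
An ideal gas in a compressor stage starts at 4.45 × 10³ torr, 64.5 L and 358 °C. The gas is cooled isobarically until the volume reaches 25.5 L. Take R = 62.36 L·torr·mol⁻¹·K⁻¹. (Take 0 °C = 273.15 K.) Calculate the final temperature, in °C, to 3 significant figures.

T₂ ≈ -23.6 °C

Convert: T₁ = 631.1 K.
Isobaric, so V/T is constant: P₂ = P₁; T₂ = T₁·(V₂/V₁) = 249.5 K.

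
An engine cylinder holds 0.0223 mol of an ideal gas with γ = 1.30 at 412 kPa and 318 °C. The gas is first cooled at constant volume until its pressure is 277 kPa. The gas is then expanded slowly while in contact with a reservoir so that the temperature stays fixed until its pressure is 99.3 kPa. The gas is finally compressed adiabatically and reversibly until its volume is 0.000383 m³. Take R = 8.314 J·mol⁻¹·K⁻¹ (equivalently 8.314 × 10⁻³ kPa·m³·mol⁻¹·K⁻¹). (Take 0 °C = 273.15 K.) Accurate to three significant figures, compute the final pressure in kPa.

P₄ ≈ 235 kPa

Convert: T₁ = 591.1 K.
From PV = nRT: V₁ = nRT₁/P₁ = 0.0002660 m³.
Isochoric, so P/T is constant: V₂ = V₁; T₂ = T₁·(P₂/P₁) = 397.4 K.
Isothermal, so P V is constant: T₃ = T₂; V₃ = V₂·(P₂/P₃) = 0.0007421 m³.
Adiabatic (γ = 1.30), T V^(γ−1) and P V^γ constant: T₄ = T₃·(V₃/V₄)^(γ−1) = 484.7 K; P₄ = P₃·(V₃/V₄)^γ = 234.6 kPa.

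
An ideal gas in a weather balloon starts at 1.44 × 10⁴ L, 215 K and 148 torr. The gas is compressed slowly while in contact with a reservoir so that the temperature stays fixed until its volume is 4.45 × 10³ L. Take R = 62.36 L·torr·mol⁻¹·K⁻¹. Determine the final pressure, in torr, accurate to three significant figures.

T constant ⇒ Boyle's law P V = const: T₂ = T₁; P₂ = P₁·(V₁/V₂) = 478.9 torr.

P₂ ≈ 479 torr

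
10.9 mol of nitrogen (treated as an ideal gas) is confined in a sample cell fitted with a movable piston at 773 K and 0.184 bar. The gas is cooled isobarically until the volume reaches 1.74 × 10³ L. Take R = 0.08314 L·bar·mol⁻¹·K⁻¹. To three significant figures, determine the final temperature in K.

T₂ ≈ 353 K

From PV = nRT: V₁ = nRT₁/P₁ = 3807 L.
Isobaric, so V/T is constant: P₂ = P₁; T₂ = T₁·(V₂/V₁) = 353.3 K.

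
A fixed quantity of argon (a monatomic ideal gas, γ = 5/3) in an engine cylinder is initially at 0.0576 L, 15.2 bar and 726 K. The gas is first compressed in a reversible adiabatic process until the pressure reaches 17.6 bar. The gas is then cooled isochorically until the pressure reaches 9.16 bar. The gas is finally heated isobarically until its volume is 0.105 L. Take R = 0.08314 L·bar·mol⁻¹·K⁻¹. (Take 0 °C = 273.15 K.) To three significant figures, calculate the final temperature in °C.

T₄ ≈ 524 °C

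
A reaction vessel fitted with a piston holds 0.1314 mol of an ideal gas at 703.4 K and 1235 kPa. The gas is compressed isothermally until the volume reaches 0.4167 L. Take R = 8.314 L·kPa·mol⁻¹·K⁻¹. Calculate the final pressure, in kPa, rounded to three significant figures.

From PV = nRT: V₁ = nRT₁/P₁ = 0.6222 L.
T constant ⇒ Boyle's law P V = const: T₂ = T₁; P₂ = P₁·(V₁/V₂) = 1844 kPa.

P₂ ≈ 1.84e+03 kPa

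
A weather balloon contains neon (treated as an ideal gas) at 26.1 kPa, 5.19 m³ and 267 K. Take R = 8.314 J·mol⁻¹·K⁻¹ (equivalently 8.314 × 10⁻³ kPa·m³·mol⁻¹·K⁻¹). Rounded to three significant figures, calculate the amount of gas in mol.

n ≈ 61.0 mol

PV = nRT ⇒ n = PV/(RT) = (26.1 × 5.19) / (8.314 × 10⁻³ × 267)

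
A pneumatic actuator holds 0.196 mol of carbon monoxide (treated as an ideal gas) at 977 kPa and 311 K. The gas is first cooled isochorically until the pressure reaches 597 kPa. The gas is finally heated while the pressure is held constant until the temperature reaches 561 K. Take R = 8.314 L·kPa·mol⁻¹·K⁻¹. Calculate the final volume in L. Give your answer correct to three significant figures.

From PV = nRT: V₁ = nRT₁/P₁ = 0.5187 L.
V constant ⇒ P ∝ T: V₂ = V₁; T₂ = T₁·(P₂/P₁) = 190.0 K.
Isobaric, so V/T is constant: P₃ = P₂; V₃ = V₂·(T₃/T₂) = 1.531 L.

V₃ ≈ 1.53 L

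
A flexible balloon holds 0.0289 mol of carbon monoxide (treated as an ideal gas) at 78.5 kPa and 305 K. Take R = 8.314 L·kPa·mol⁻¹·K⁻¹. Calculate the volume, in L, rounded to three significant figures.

V ≈ 0.934 L

PV = nRT ⇒ V = nRT/P = (0.0289 × 8.314 × 305) / 78.5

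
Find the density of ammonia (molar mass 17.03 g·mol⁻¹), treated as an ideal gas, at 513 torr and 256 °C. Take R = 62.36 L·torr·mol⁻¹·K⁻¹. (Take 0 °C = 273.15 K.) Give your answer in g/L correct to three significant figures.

ρ ≈ 0.265 g/L

ρ = PM/(RT) = (513 × 17.03) / (62.36 × 529.1)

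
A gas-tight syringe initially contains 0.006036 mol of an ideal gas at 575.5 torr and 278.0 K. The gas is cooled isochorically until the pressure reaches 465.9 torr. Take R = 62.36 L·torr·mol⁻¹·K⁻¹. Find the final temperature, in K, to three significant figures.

T₂ ≈ 225 K

From PV = nRT: V₁ = nRT₁/P₁ = 0.1818 L.
Isochoric, so P/T is constant: V₂ = V₁; T₂ = T₁·(P₂/P₁) = 225.1 K.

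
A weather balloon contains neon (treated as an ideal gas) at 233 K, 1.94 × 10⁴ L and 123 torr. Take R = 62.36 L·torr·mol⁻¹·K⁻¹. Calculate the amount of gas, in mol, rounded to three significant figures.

n ≈ 164 mol

PV = nRT ⇒ n = PV/(RT) = (123 × 1.94e+04) / (62.36 × 233)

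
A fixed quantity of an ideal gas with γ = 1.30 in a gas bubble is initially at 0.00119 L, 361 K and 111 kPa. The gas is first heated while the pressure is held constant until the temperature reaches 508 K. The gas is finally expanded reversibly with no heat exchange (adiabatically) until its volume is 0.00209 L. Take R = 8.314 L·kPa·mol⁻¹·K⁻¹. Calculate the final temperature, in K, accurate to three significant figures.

Isobaric, so V/T is constant: P₂ = P₁; V₂ = V₁·(T₂/T₁) = 0.001675 L.
Adiabatic (γ = 1.30), T V^(γ−1) and P V^γ constant: T₃ = T₂·(V₂/V₃)^(γ−1) = 475.3 K; P₃ = P₂·(V₂/V₃)^γ = 83.22 kPa.

T₃ ≈ 475 K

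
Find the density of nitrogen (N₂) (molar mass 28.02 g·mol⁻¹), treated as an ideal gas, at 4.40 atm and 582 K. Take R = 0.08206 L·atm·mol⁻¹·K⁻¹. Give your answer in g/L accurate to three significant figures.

ρ = PM/(RT) = (4.40 × 28.02) / (0.08206 × 582.0)

ρ ≈ 2.58 g/L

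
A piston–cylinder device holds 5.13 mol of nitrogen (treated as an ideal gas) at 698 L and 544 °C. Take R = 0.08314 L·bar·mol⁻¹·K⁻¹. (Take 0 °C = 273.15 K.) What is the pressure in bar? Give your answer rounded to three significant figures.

Convert: T = 817.15 K.
PV = nRT ⇒ P = nRT/V = (5.13 × 0.08314 × 817.15) / 698

P ≈ 0.499 bar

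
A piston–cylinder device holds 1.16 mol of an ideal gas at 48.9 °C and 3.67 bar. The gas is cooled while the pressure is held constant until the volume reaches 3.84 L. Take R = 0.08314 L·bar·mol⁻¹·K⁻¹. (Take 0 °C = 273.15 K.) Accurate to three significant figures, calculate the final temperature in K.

Convert: T₁ = 322.0 K.
From PV = nRT: V₁ = nRT₁/P₁ = 8.463 L.
Isobaric, so V/T is constant: P₂ = P₁; T₂ = T₁·(V₂/V₁) = 146.1 K.

T₂ ≈ 146 K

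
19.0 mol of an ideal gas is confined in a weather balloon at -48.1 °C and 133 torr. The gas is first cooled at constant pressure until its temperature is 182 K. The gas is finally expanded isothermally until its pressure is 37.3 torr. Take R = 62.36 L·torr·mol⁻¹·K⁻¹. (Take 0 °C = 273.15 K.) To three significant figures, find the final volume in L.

V₃ ≈ 5.78e+03 L

Convert: T₁ = 225.0 K.
From PV = nRT: V₁ = nRT₁/P₁ = 2005 L.
Isobaric, so V/T is constant: P₂ = P₁; V₂ = V₁·(T₂/T₁) = 1621 L.
Isothermal, so P V is constant: T₃ = T₂; V₃ = V₂·(P₂/P₃) = 5781 L.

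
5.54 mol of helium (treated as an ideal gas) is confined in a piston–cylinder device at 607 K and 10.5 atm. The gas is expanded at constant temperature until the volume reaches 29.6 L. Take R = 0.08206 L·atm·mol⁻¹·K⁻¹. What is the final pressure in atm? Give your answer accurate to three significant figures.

P₂ ≈ 9.32 atm

From PV = nRT: V₁ = nRT₁/P₁ = 26.28 L.
Isothermal, so P V is constant: T₂ = T₁; P₂ = P₁·(V₁/V₂) = 9.323 atm.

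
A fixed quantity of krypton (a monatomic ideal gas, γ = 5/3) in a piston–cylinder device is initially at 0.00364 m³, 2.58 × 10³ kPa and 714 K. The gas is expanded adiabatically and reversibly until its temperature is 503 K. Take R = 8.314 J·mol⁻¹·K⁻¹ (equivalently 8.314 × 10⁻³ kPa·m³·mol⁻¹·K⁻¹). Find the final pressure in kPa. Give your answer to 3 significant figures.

P₂ ≈ 1.07e+03 kPa

Reversible adiabatic, γ = 5/3: P₂ = P₁·(T₂/T₁)^(γ/(γ−1)) = 1075 kPa; V₂ = V₁·(T₁/T₂)^(1/(γ−1)) = 0.006156 m³.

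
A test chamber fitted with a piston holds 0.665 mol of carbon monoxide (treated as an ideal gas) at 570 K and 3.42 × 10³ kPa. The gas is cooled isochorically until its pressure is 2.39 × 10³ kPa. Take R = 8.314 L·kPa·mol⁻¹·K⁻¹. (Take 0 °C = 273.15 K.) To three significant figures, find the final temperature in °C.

From PV = nRT: V₁ = nRT₁/P₁ = 0.9215 L.
V constant ⇒ P ∝ T: V₂ = V₁; T₂ = T₁·(P₂/P₁) = 398.3 K.

T₂ ≈ 125 °C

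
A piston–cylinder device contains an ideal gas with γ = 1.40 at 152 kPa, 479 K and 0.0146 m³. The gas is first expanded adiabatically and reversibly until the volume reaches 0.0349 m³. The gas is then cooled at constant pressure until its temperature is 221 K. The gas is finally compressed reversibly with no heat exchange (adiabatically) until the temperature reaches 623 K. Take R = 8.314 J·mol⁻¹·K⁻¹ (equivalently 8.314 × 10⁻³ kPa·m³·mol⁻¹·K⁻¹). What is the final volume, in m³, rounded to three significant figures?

V₄ ≈ 0.00171 m³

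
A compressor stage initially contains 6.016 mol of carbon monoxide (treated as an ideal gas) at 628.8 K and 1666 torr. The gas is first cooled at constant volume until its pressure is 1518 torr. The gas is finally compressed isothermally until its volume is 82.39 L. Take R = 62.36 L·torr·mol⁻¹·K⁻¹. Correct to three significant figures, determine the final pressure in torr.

From PV = nRT: V₁ = nRT₁/P₁ = 141.6 L.
Isochoric, so P/T is constant: V₂ = V₁; T₂ = T₁·(P₂/P₁) = 572.9 K.
T constant ⇒ Boyle's law P V = const: T₃ = T₂; P₃ = P₂·(V₂/V₃) = 2609 torr.

P₃ ≈ 2.61e+03 torr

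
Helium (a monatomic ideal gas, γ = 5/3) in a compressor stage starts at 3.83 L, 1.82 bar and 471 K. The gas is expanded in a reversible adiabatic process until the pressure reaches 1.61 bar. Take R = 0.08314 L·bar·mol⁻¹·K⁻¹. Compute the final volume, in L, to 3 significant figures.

Adiabatic (γ = 5/3), T V^(γ−1) and P V^γ constant: T₂ = T₁·(P₂/P₁)^((γ−1)/γ) = 448.5 K; V₂ = V₁·(P₁/P₂)^(1/γ) = 4.122 L.

V₂ ≈ 4.12 L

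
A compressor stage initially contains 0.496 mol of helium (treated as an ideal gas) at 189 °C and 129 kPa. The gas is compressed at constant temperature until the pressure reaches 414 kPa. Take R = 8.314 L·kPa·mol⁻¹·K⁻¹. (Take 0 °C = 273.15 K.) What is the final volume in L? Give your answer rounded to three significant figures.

Convert: T₁ = 462.1 K.
From PV = nRT: V₁ = nRT₁/P₁ = 14.77 L.
T constant ⇒ Boyle's law P V = const: T₂ = T₁; V₂ = V₁·(P₁/P₂) = 4.603 L.

V₂ ≈ 4.60 L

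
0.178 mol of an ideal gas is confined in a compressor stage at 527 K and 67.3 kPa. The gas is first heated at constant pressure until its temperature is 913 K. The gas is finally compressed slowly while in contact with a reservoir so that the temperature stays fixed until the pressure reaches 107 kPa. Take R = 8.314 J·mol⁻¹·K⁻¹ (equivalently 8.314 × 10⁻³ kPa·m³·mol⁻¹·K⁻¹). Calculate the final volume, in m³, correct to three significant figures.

V₃ ≈ 0.0126 m³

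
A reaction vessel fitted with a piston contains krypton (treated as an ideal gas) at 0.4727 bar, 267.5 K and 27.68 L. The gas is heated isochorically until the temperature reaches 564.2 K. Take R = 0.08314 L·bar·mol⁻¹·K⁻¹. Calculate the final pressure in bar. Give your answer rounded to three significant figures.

P₂ ≈ 0.997 bar

Isochoric, so P/T is constant: V₂ = V₁; P₂ = P₁·(T₂/T₁) = 0.9970 bar.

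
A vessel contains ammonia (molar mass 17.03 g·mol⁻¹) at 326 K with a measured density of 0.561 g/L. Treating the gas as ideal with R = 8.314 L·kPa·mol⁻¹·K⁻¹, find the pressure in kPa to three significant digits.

ρ = PM/(RT) ⇒ P = ρRT/M = (0.561 × 8.314 × 326.0) / 17.03

P ≈ 89.3 kPa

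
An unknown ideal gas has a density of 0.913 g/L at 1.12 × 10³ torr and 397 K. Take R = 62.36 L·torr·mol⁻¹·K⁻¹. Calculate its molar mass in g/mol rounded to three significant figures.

M ≈ 20.2 g/mol

ρ = PM/(RT) ⇒ M = ρRT/P = (0.913 × 62.36 × 397.0) / 1.12e+03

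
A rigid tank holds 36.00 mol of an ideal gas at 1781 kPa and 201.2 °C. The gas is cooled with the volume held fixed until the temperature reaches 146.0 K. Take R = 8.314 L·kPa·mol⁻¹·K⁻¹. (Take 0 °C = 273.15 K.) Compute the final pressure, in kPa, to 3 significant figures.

P₂ ≈ 548 kPa

Convert: T₁ = 474.3 K.
From PV = nRT: V₁ = nRT₁/P₁ = 79.72 L.
Isochoric, so P/T is constant: V₂ = V₁; P₂ = P₁·(T₂/T₁) = 548.2 kPa.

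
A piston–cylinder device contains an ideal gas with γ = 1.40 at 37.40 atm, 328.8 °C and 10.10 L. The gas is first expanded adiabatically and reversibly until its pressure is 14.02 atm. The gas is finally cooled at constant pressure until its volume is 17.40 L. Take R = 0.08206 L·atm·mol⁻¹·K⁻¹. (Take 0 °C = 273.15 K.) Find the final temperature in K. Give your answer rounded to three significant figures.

T₃ ≈ 389 K

Convert: T₁ = 602.0 K.
Reversible adiabatic, γ = 1.40: T₂ = T₁·(P₂/P₁)^((γ−1)/γ) = 454.8 K; V₂ = V₁·(P₁/P₂)^(1/γ) = 20.36 L.
P constant ⇒ V ∝ T: P₃ = P₂; T₃ = T₂·(V₃/V₂) = 388.7 K.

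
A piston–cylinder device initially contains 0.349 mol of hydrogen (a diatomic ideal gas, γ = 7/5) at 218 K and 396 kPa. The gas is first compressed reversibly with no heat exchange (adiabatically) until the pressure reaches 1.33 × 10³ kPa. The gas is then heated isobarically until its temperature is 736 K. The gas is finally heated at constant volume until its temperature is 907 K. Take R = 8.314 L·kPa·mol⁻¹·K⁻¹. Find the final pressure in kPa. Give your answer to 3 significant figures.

P₄ ≈ 1.64e+03 kPa

From PV = nRT: V₁ = nRT₁/P₁ = 1.597 L.
Adiabatic (γ = 7/5), T V^(γ−1) and P V^γ constant: T₂ = T₁·(P₂/P₁)^((γ−1)/γ) = 308.2 K; V₂ = V₁·(P₁/P₂)^(1/γ) = 0.6723 L.
Isobaric, so V/T is constant: P₃ = P₂; V₃ = V₂·(T₃/T₂) = 1.606 L.
Isochoric, so P/T is constant: V₄ = V₃; P₄ = P₃·(T₄/T₃) = 1639 kPa.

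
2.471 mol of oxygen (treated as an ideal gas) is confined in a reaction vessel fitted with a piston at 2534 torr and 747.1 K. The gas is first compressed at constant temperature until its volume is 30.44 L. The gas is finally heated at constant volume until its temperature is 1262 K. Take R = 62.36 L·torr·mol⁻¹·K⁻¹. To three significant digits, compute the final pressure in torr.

From PV = nRT: V₁ = nRT₁/P₁ = 45.43 L.
T constant ⇒ Boyle's law P V = const: T₂ = T₁; P₂ = P₁·(V₁/V₂) = 3782 torr.
Isochoric, so P/T is constant: V₃ = V₂; P₃ = P₂·(T₃/T₂) = 6388 torr.

P₃ ≈ 6.39e+03 torr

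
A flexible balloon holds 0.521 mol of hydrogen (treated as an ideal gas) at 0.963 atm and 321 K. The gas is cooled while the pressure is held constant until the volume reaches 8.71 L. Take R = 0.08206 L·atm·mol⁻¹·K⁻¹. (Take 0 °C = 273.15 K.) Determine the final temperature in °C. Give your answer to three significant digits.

T₂ ≈ -77.0 °C

From PV = nRT: V₁ = nRT₁/P₁ = 14.25 L.
P constant ⇒ V ∝ T: P₂ = P₁; T₂ = T₁·(V₂/V₁) = 196.2 K.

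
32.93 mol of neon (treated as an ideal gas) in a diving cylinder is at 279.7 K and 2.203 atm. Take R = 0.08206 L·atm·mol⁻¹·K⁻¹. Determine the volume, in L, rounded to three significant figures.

PV = nRT ⇒ V = nRT/P = (32.93 × 0.08206 × 279.7) / 2.203

V ≈ 343 L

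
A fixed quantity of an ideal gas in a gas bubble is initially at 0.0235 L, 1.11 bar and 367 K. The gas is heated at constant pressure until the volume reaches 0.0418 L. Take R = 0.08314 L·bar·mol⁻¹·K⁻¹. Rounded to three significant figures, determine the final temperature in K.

T₂ ≈ 653 K

P constant ⇒ V ∝ T: P₂ = P₁; T₂ = T₁·(V₂/V₁) = 652.8 K.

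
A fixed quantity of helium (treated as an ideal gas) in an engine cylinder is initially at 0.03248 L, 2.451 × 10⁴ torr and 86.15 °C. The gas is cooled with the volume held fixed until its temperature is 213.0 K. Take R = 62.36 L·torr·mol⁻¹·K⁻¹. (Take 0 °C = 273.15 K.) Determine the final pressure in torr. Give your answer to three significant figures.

P₂ ≈ 1.45e+04 torr

Convert: T₁ = 359.3 K.
V constant ⇒ P ∝ T: V₂ = V₁; P₂ = P₁·(T₂/T₁) = 1.453e+04 torr.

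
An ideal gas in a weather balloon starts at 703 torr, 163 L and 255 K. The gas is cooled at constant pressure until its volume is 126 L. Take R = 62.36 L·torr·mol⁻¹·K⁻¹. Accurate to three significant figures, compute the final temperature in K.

T₂ ≈ 197 K

Isobaric, so V/T is constant: P₂ = P₁; T₂ = T₁·(V₂/V₁) = 197.1 K.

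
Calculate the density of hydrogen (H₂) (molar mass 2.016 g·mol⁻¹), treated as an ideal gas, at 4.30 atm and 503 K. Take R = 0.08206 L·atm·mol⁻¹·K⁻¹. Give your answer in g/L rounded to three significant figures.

ρ ≈ 0.210 g/L

ρ = PM/(RT) = (4.30 × 2.016) / (0.08206 × 503.0)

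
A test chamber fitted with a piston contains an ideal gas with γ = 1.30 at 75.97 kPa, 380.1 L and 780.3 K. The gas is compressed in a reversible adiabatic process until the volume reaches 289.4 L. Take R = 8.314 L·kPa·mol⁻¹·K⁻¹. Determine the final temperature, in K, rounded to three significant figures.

Adiabatic (γ = 1.30), T V^(γ−1) and P V^γ constant: T₂ = T₁·(V₁/V₂)^(γ−1) = 846.8 K; P₂ = P₁·(V₁/V₂)^γ = 108.3 kPa.

T₂ ≈ 847 K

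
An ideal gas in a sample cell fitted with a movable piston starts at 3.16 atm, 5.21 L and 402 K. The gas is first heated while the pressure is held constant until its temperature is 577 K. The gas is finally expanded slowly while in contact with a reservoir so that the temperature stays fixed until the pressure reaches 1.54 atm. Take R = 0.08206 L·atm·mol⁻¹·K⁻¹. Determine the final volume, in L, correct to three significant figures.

V₃ ≈ 15.3 L

P constant ⇒ V ∝ T: P₂ = P₁; V₂ = V₁·(T₂/T₁) = 7.478 L.
Isothermal, so P V is constant: T₃ = T₂; V₃ = V₂·(P₂/P₃) = 15.34 L.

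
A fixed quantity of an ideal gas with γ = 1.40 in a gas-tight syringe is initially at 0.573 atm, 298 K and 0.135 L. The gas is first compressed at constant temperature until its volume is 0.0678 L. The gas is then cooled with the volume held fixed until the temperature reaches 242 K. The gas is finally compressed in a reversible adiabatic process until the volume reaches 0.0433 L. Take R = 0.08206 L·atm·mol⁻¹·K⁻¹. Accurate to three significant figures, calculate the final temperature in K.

T₄ ≈ 290 K

T constant ⇒ Boyle's law P V = const: T₂ = T₁; P₂ = P₁·(V₁/V₂) = 1.141 atm.
Isochoric, so P/T is constant: V₃ = V₂; P₃ = P₂·(T₃/T₂) = 0.9265 atm.
Reversible adiabatic, γ = 1.40: T₄ = T₃·(V₃/V₄)^(γ−1) = 289.5 K; P₄ = P₃·(V₃/V₄)^γ = 1.736 atm.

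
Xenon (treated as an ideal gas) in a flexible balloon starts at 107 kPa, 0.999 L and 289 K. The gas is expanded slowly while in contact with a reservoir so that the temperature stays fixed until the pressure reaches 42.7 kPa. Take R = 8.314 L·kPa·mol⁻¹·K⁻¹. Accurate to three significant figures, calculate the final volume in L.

Isothermal, so P V is constant: T₂ = T₁; V₂ = V₁·(P₁/P₂) = 2.503 L.

V₂ ≈ 2.50 L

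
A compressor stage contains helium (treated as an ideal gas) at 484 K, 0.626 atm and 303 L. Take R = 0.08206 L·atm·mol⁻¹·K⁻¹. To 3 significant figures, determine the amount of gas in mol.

n ≈ 4.78 mol

PV = nRT ⇒ n = PV/(RT) = (0.626 × 303) / (0.08206 × 484)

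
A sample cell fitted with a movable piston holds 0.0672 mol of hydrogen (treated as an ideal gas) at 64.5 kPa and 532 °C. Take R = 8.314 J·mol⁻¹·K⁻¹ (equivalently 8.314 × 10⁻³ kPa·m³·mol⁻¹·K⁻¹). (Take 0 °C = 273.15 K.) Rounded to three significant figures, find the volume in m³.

Convert: T = 805.15 K.
PV = nRT ⇒ V = nRT/P = (0.0672 × 8.314 × 10⁻³ × 805.15) / 64.5

V ≈ 0.00697 m³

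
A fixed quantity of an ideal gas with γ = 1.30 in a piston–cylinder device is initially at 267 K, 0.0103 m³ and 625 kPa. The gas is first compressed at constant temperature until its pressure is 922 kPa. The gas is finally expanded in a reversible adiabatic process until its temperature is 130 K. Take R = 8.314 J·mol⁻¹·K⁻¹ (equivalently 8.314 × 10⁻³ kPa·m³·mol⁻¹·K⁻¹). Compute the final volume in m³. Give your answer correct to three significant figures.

V₃ ≈ 0.0769 m³

T constant ⇒ Boyle's law P V = const: T₂ = T₁; V₂ = V₁·(P₁/P₂) = 0.006982 m³.
Reversible adiabatic, γ = 1.30: P₃ = P₂·(T₃/T₂)^(γ/(γ−1)) = 40.76 kPa; V₃ = V₂·(T₂/T₃)^(1/(γ−1)) = 0.07689 m³.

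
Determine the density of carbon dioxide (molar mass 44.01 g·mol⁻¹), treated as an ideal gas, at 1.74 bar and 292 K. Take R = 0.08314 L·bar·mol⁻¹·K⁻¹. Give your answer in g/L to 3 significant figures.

ρ = PM/(RT) = (1.74 × 44.01) / (0.08314 × 292.0)

ρ ≈ 3.15 g/L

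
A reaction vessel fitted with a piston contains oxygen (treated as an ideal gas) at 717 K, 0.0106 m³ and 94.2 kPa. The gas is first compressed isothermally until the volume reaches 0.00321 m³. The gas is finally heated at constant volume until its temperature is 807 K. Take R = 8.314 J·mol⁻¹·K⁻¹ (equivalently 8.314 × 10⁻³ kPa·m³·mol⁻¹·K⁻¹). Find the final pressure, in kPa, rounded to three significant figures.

P₃ ≈ 350 kPa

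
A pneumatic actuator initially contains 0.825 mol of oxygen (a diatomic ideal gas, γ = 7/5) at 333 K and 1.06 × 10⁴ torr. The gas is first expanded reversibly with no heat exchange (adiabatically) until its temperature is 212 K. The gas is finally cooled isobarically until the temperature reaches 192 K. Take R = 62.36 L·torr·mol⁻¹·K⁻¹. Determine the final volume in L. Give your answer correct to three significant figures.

From PV = nRT: V₁ = nRT₁/P₁ = 1.616 L.
Reversible adiabatic, γ = 7/5: P₂ = P₁·(T₂/T₁)^(γ/(γ−1)) = 2182 torr; V₂ = V₁·(T₁/T₂)^(1/(γ−1)) = 4.998 L.
Isobaric, so V/T is constant: P₃ = P₂; V₃ = V₂·(T₃/T₂) = 4.526 L.

V₃ ≈ 4.53 L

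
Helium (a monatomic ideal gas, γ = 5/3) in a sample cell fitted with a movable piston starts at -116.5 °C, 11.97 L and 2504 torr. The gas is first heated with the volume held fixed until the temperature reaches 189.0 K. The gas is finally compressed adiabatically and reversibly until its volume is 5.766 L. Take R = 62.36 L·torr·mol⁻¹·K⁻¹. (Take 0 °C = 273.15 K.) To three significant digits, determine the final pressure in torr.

Convert: T₁ = 156.6 K.
Isochoric, so P/T is constant: V₂ = V₁; P₂ = P₁·(T₂/T₁) = 3021 torr.
Reversible adiabatic, γ = 5/3: T₃ = T₂·(V₂/V₃)^(γ−1) = 307.6 K; P₃ = P₂·(V₂/V₃)^γ = 1.021e+04 torr.

P₃ ≈ 1.02e+04 torr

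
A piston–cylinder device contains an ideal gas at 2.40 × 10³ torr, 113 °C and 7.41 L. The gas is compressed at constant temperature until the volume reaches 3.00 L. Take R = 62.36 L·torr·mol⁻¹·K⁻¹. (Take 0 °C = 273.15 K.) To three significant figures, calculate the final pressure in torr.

P₂ ≈ 5.93e+03 torr

Convert: T₁ = 386.1 K.
Isothermal, so P V is constant: T₂ = T₁; P₂ = P₁·(V₁/V₂) = 5928 torr.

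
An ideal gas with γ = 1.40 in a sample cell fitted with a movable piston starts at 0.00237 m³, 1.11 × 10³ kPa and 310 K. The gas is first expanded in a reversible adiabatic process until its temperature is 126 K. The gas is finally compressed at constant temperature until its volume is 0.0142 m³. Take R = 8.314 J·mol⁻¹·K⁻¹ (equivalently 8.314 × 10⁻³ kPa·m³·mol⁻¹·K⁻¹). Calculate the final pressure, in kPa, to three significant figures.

P₃ ≈ 75.3 kPa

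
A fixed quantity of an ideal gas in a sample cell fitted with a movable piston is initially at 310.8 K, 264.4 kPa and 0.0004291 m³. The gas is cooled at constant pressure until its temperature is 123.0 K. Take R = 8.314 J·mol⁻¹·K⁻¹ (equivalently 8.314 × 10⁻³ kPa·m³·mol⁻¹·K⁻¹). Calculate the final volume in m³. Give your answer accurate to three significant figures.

V₂ ≈ 0.000170 m³

Isobaric, so V/T is constant: P₂ = P₁; V₂ = V₁·(T₂/T₁) = 0.0001698 m³.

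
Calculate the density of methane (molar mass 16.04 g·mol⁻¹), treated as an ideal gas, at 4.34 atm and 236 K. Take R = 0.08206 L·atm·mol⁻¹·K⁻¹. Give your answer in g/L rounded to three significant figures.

ρ ≈ 3.59 g/L

ρ = PM/(RT) = (4.34 × 16.04) / (0.08206 × 236.0)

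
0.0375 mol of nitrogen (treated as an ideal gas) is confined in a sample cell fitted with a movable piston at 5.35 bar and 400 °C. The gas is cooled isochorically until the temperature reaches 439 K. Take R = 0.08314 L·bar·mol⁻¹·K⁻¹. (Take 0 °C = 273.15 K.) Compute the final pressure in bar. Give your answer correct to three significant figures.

P₂ ≈ 3.49 bar

Convert: T₁ = 673.1 K.
From PV = nRT: V₁ = nRT₁/P₁ = 0.3923 L.
Isochoric, so P/T is constant: V₂ = V₁; P₂ = P₁·(T₂/T₁) = 3.489 bar.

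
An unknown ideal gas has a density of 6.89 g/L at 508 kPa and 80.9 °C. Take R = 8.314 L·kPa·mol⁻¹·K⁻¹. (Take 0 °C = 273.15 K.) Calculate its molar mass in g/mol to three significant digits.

M ≈ 39.9 g/mol

ρ = PM/(RT) ⇒ M = ρRT/P = (6.89 × 8.314 × 354.0) / 508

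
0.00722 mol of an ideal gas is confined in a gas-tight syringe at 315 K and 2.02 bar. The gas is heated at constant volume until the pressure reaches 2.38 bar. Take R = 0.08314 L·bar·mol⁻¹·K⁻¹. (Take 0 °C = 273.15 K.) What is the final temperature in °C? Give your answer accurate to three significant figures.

T₂ ≈ 98.0 °C

From PV = nRT: V₁ = nRT₁/P₁ = 0.09361 L.
V constant ⇒ P ∝ T: V₂ = V₁; T₂ = T₁·(P₂/P₁) = 371.1 K.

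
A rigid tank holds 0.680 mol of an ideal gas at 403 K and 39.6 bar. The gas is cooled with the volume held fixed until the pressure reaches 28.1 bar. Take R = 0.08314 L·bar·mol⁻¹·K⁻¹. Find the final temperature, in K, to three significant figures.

T₂ ≈ 286 K

From PV = nRT: V₁ = nRT₁/P₁ = 0.5753 L.
Isochoric, so P/T is constant: V₂ = V₁; T₂ = T₁·(P₂/P₁) = 286.0 K.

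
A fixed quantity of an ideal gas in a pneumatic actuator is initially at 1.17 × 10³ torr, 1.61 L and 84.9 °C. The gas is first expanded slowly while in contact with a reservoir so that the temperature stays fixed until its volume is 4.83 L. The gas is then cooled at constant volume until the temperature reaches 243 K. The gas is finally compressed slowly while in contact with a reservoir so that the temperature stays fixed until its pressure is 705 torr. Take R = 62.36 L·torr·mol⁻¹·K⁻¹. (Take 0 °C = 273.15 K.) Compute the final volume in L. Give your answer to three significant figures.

V₄ ≈ 1.81 L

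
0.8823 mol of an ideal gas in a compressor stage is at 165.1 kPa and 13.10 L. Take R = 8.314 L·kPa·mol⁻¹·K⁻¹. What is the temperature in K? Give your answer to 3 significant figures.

T ≈ 295 K

PV = nRT ⇒ T = PV/(nR) = (165.1 × 13.10) / (0.8823 × 8.314)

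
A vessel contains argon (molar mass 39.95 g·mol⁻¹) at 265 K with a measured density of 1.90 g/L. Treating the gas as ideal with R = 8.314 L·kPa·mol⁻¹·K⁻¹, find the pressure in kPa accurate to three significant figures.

P ≈ 105 kPa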